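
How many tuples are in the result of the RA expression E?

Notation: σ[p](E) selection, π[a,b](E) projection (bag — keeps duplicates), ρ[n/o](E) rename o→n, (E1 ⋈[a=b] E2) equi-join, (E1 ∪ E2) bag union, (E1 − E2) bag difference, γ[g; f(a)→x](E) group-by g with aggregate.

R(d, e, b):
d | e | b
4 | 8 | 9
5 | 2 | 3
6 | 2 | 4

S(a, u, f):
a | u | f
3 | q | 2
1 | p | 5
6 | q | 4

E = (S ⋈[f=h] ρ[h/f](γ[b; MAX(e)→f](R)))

Per-node cardinality:
  S → 3
  R → 3
  γ[b; MAX(e)→f](R) → 3
  ρ[h/f](γ[b; MAX(e)→f](R)) → 3
  (S ⋈[f=h] ρ[h/f](γ[b; MAX(e)→f](R))) → 2

|E| = 2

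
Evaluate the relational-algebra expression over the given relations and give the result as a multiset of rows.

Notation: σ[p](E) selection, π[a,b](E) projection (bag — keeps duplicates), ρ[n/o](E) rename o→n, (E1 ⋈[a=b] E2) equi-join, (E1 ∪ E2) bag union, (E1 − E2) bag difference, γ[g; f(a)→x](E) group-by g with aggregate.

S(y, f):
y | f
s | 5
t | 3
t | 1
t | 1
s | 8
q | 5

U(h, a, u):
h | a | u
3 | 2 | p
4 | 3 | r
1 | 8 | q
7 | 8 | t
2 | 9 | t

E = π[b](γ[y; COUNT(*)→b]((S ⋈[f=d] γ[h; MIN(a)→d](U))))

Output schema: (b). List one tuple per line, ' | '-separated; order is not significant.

Subexpression sizes:
  S → 6
  U → 5
  γ[h; MIN(a)→d](U) → 5
  (S ⋈[f=d] γ[h; MIN(a)→d](U)) → 3
  γ[y; COUNT(*)→b]((S ⋈[f=d] γ[h; MIN(a)→d](U))) → 2
  π[b](γ[y; COUNT(*)→b]((S ⋈[f=d] γ[h; MIN(a)→d](U)))) → 2

== RESULT ==
b
1
2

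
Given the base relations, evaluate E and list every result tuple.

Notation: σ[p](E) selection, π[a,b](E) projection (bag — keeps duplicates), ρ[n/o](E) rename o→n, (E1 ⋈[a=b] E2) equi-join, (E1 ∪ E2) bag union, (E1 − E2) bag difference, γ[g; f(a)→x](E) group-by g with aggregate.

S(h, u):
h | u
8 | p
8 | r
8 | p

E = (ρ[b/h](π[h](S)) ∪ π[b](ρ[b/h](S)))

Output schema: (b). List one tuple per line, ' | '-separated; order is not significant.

Per-node cardinality:
  S → 3
  π[h](S) → 3
  ρ[b/h](π[h](S)) → 3
  S → 3
  ρ[b/h](S) → 3
  π[b](ρ[b/h](S)) → 3
  (ρ[b/h](π[h](S)) ∪ π[b](ρ[b/h](S))) → 6

== RESULT ==
b
8
8
8
8
8
8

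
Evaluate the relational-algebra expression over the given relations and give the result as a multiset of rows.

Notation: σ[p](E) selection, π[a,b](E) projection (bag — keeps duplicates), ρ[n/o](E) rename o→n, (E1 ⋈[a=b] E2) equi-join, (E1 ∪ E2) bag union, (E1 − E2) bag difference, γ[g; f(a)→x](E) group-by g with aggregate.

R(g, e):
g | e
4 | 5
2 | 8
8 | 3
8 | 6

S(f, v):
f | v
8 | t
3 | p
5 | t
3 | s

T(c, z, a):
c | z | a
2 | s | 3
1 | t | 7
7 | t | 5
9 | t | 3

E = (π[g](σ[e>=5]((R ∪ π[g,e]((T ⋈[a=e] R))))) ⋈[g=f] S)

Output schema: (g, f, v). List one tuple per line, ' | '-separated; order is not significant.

Row counts bottom-up:
  R → 4
  T → 4
  R → 4
  (T ⋈[a=e] R) → 3
  π[g,e]((T ⋈[a=e] R)) → 3
  (R ∪ π[g,e]((T ⋈[a=e] R))) → 7
  σ[e>=5]((R ∪ π[g,e]((T ⋈[a=e] R)))) → 4
  π[g](σ[e>=5]((R ∪ π[g,e]((T ⋈[a=e] R))))) → 4
  S → 4
  (π[g](σ[e>=5]((R ∪ π[g,e]((T ⋈[a=e] R))))) ⋈[g=f] S) → 1

== RESULT ==
g | f | v
8 | 8 | t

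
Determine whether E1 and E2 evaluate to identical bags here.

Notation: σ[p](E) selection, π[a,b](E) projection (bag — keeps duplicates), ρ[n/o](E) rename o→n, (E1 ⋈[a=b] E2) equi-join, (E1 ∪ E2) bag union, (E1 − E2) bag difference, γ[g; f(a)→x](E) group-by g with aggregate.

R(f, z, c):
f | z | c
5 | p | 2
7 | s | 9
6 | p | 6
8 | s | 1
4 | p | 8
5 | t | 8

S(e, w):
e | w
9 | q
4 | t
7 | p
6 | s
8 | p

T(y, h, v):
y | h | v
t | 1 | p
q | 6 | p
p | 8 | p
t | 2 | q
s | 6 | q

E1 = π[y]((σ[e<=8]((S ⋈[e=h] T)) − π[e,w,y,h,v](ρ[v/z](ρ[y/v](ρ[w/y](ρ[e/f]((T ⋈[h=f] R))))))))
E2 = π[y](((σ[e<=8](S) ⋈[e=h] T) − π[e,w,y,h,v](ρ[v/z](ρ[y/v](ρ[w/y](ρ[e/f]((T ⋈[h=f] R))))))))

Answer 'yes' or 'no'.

E1 subexpression sizes:
  S → 5
  T → 5
  (S ⋈[e=h] T) → 3
  σ[e<=8]((S ⋈[e=h] T)) → 3
  T → 5
  R → 6
  (T ⋈[h=f] R) → 3
  ρ[e/f]((T ⋈[h=f] R)) → 3
  ρ[w/y](ρ[e/f]((T ⋈[h=f] R))) → 3
  ρ[y/v](ρ[w/y](ρ[e/f]((T ⋈[h=f] R)))) → 3
  ρ[v/z](ρ[y/v](ρ[w/y](ρ[e/f]((T ⋈[h=f] R))))) → 3
  π[e,w,y,h,v](ρ[v/z](ρ[y/v](ρ[w/y](ρ[e/f]((T ⋈[h=f] R)))))) → 3
  (σ[e<=8]((S ⋈[e=h] T)) − π[e,w,y,h,v](ρ[v/z](ρ[y/v](ρ[w/y](ρ[e/f]((T ⋈[h=f] R))))))) → 2
  π[y]((σ[e<=8]((S ⋈[e=h] T)) − π[e,w,y,h,v](ρ[v/z](ρ[y/v](ρ[w/y](ρ[e/f]((T ⋈[h=f] R)))))))) → 2
E2 subexpression sizes:
  S → 5
  σ[e<=8](S) → 4
  T → 5
  (σ[e<=8](S) ⋈[e=h] T) → 3
  T → 5
  R → 6
  (T ⋈[h=f] R) → 3
  ρ[e/f]((T ⋈[h=f] R)) → 3
  ρ[w/y](ρ[e/f]((T ⋈[h=f] R))) → 3
  ρ[y/v](ρ[w/y](ρ[e/f]((T ⋈[h=f] R)))) → 3
  ρ[v/z](ρ[y/v](ρ[w/y](ρ[e/f]((T ⋈[h=f] R))))) → 3
  π[e,w,y,h,v](ρ[v/z](ρ[y/v](ρ[w/y](ρ[e/f]((T ⋈[h=f] R)))))) → 3
  ((σ[e<=8](S) ⋈[e=h] T) − π[e,w,y,h,v](ρ[v/z](ρ[y/v](ρ[w/y](ρ[e/f]((T ⋈[h=f] R))))))) → 2
  π[y](((σ[e<=8](S) ⋈[e=h] T) − π[e,w,y,h,v](ρ[v/z](ρ[y/v](ρ[w/y](ρ[e/f]((T ⋈[h=f] R)))))))) → 2

E1 and E2 produce the same multiset:
y
p
s

yes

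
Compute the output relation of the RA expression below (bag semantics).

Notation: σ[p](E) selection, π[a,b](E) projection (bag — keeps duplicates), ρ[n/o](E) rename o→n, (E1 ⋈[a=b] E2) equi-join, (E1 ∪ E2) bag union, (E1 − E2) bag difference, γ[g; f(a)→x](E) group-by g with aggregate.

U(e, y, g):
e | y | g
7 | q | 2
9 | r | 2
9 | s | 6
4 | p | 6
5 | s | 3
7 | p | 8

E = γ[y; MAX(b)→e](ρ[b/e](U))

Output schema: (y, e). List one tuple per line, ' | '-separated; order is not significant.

Per-node cardinality:
  U → 6
  ρ[b/e](U) → 6
  γ[y; MAX(b)→e](ρ[b/e](U)) → 4

== RESULT ==
y | e
p | 7
q | 7
r | 9
s | 9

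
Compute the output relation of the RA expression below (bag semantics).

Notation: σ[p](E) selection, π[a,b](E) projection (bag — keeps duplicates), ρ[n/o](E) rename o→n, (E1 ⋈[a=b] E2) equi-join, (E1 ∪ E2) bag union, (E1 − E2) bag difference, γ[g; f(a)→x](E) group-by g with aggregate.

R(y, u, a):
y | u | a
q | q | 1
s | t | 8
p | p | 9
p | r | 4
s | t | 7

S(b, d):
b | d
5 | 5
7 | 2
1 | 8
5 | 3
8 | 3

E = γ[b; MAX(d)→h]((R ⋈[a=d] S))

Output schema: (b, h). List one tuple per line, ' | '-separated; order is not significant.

Per-node cardinality:
  R → 5
  S → 5
  (R ⋈[a=d] S) → 1
  γ[b; MAX(d)→h]((R ⋈[a=d] S)) → 1

== RESULT ==
b | h
1 | 8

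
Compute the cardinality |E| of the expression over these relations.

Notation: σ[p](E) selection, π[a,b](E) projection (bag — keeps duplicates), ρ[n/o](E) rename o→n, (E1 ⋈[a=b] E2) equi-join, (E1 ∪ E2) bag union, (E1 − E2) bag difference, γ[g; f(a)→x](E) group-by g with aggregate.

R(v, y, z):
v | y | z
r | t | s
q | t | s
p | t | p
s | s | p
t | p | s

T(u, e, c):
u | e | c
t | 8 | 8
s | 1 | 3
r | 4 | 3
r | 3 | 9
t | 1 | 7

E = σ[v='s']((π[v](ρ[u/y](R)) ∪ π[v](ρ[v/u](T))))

Subexpression sizes:
  R → 5
  ρ[u/y](R) → 5
  π[v](ρ[u/y](R)) → 5
  T → 5
  ρ[v/u](T) → 5
  π[v](ρ[v/u](T)) → 5
  (π[v](ρ[u/y](R)) ∪ π[v](ρ[v/u](T))) → 10
  σ[v='s']((π[v](ρ[u/y](R)) ∪ π[v](ρ[v/u](T)))) → 2

|E| = 2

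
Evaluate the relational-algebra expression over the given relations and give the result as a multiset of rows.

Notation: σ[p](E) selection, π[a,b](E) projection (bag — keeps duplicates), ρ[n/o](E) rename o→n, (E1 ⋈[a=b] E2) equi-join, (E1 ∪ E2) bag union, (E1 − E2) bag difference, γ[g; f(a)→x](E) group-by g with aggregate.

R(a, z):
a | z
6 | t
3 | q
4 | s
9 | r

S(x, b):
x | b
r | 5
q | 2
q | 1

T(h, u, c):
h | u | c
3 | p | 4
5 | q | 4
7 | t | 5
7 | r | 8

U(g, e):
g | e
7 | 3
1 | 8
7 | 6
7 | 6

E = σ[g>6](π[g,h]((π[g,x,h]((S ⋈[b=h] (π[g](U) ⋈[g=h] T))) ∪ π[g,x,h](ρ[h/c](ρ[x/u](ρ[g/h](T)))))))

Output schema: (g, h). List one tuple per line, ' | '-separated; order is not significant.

Per-node cardinality:
  S → 3
  U → 4
  π[g](U) → 4
  T → 4
  (π[g](U) ⋈[g=h] T) → 6
  (S ⋈[b=h] (π[g](U) ⋈[g=h] T)) → 0
  π[g,x,h]((S ⋈[b=h] (π[g](U) ⋈[g=h] T))) → 0
  T → 4
  ρ[g/h](T) → 4
  ρ[x/u](ρ[g/h](T)) → 4
  ρ[h/c](ρ[x/u](ρ[g/h](T))) → 4
  π[g,x,h](ρ[h/c](ρ[x/u](ρ[g/h](T)))) → 4
  (π[g,x,h]((S ⋈[b=h] (π[g](U) ⋈[g=h] T))) ∪ π[g,x,h](ρ[h/c](ρ[x/u](ρ[g/h](T))))) → 4
  π[g,h]((π[g,x,h]((S ⋈[b=h] (π[g](U) ⋈[g=h] T))) ∪ π[g,x,h](ρ[h/c](ρ[x/u](ρ[g/h](T)))))) → 4
  σ[g>6](π[g,h]((π[g,x,h]((S ⋈[b=h] (π[g](U) ⋈[g=h] T))) ∪ π[g,x,h](ρ[h/c](ρ[x/u](ρ[g/h](T))))))) → 2

== RESULT ==
g | h
7 | 5
7 | 8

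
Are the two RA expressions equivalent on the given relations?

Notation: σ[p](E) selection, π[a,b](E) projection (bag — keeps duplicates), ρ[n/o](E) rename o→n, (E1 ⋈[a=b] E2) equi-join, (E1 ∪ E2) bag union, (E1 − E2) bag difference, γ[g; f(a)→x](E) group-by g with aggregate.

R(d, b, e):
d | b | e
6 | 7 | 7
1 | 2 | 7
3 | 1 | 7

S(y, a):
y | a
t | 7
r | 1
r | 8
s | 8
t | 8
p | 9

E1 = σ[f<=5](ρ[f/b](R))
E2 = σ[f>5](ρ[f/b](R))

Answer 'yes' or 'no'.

E1 row counts bottom-up:
  R → 3
  ρ[f/b](R) → 3
  σ[f<=5](ρ[f/b](R)) → 2
E2 row counts bottom-up:
  R → 3
  ρ[f/b](R) → 3
  σ[f>5](ρ[f/b](R)) → 1

E1 result:
d | f | e
1 | 2 | 7
3 | 1 | 7
E2 result:
d | f | e
6 | 7 | 7
Witness: (1, 2, 7) appears 1× in E1 but 0× in E2.

no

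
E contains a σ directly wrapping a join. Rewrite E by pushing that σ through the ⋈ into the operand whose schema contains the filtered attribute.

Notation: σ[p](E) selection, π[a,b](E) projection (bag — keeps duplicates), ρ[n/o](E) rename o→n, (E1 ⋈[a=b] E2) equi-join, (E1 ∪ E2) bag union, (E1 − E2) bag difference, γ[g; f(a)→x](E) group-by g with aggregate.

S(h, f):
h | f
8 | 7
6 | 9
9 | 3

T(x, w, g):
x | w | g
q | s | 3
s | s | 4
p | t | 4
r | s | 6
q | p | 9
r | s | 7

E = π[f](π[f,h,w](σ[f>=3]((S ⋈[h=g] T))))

σ filters on f, owned by the left side.
E' = π[f](π[f,h,w]((σ[f>=3](S) ⋈[h=g] T)))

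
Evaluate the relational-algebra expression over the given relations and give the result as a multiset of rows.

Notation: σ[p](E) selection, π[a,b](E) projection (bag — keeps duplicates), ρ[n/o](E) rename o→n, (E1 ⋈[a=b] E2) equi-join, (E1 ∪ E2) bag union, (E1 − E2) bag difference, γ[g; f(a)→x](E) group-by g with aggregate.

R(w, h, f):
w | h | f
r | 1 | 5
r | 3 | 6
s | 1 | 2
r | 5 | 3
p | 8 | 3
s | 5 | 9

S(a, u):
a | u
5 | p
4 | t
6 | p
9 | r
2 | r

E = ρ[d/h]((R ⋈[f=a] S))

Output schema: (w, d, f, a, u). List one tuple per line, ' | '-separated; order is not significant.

Per-node cardinality:
  R → 6
  S → 5
  (R ⋈[f=a] S) → 4
  ρ[d/h]((R ⋈[f=a] S)) → 4

== RESULT ==
w | d | f | a | u
r | 1 | 5 | 5 | p
r | 3 | 6 | 6 | p
s | 1 | 2 | 2 | r
s | 5 | 9 | 9 | r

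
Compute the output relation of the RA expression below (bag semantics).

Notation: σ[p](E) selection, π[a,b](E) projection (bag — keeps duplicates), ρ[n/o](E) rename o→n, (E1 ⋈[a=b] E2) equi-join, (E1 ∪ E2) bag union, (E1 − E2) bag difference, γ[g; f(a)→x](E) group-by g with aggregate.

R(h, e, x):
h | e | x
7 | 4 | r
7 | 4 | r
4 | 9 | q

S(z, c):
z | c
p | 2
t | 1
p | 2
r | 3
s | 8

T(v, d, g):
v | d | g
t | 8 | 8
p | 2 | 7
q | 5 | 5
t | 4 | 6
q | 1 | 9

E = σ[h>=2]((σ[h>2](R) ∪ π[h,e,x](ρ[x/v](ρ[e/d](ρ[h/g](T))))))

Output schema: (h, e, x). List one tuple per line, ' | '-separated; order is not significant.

Subexpression sizes:
  R → 3
  σ[h>2](R) → 3
  T → 5
  ρ[h/g](T) → 5
  ρ[e/d](ρ[h/g](T)) → 5
  ρ[x/v](ρ[e/d](ρ[h/g](T))) → 5
  π[h,e,x](ρ[x/v](ρ[e/d](ρ[h/g](T)))) → 5
  (σ[h>2](R) ∪ π[h,e,x](ρ[x/v](ρ[e/d](ρ[h/g](T))))) → 8
  σ[h>=2]((σ[h>2](R) ∪ π[h,e,x](ρ[x/v](ρ[e/d](ρ[h/g](T)))))) → 8

== RESULT ==
h | e | x
4 | 9 | q
5 | 5 | q
6 | 4 | t
7 | 2 | p
7 | 4 | r
7 | 4 | r
8 | 8 | t
9 | 1 | q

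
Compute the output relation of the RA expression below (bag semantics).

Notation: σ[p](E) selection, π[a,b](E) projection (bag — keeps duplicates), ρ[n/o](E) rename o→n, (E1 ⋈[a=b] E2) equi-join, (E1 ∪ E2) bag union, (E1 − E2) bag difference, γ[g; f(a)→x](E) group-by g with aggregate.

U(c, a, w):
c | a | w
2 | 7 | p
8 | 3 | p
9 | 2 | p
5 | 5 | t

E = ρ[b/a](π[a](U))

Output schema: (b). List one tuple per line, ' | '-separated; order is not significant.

Per-node cardinality:
  U → 4
  π[a](U) → 4
  ρ[b/a](π[a](U)) → 4

== RESULT ==
b
2
3
5
7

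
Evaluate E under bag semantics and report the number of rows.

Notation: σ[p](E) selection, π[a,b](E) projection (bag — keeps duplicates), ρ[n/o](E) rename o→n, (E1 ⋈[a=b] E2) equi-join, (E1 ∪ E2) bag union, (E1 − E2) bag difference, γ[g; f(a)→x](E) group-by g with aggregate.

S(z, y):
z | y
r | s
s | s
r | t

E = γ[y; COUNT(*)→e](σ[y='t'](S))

Stepwise |·|:
  S → 3
  σ[y='t'](S) → 1
  γ[y; COUNT(*)→e](σ[y='t'](S)) → 1

|E| = 1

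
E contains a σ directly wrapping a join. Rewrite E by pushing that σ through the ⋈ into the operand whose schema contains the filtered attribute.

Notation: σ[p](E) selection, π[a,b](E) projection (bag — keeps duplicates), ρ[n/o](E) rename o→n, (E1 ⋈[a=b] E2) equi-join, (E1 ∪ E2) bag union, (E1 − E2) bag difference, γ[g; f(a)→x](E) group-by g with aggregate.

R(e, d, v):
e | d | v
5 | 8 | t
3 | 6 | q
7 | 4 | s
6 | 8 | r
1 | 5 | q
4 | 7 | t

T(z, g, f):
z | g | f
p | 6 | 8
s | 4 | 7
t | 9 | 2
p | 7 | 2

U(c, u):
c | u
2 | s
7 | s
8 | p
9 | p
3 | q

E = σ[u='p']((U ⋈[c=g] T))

σ filters on u, owned by the left side.
E' = (σ[u='p'](U) ⋈[c=g] T)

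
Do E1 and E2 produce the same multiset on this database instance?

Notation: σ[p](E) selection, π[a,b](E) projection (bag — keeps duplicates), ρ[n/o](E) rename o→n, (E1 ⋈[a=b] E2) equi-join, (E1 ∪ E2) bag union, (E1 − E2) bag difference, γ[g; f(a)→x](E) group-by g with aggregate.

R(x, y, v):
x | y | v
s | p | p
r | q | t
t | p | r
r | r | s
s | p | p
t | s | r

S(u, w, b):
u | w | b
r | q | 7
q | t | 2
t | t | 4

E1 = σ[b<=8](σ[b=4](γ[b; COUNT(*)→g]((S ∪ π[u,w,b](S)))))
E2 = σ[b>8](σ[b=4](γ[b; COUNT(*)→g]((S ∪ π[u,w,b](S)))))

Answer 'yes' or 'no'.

E1 stepwise |·|:
  S → 3
  S → 3
  π[u,w,b](S) → 3
  (S ∪ π[u,w,b](S)) → 6
  γ[b; COUNT(*)→g]((S ∪ π[u,w,b](S))) → 3
  σ[b=4](γ[b; COUNT(*)→g]((S ∪ π[u,w,b](S)))) → 1
  σ[b<=8](σ[b=4](γ[b; COUNT(*)→g]((S ∪ π[u,w,b](S))))) → 1
E2 stepwise |·|:
  S → 3
  S → 3
  π[u,w,b](S) → 3
  (S ∪ π[u,w,b](S)) → 6
  γ[b; COUNT(*)→g]((S ∪ π[u,w,b](S))) → 3
  σ[b=4](γ[b; COUNT(*)→g]((S ∪ π[u,w,b](S)))) → 1
  σ[b>8](σ[b=4](γ[b; COUNT(*)→g]((S ∪ π[u,w,b](S))))) → 0

E1 result:
b | g
4 | 2
E2 result:
b | g
(0 rows)
Witness: (4, 2) appears 1× in E1 but 0× in E2.

no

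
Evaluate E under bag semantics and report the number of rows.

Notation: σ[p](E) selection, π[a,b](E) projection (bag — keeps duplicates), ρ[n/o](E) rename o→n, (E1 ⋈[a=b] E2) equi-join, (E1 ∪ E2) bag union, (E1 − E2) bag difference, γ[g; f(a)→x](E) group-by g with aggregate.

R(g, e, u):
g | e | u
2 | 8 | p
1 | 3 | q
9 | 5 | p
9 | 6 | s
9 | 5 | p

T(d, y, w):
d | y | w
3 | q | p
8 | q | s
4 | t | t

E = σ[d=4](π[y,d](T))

Stepwise |·|:
  T → 3
  π[y,d](T) → 3
  σ[d=4](π[y,d](T)) → 1

|E| = 1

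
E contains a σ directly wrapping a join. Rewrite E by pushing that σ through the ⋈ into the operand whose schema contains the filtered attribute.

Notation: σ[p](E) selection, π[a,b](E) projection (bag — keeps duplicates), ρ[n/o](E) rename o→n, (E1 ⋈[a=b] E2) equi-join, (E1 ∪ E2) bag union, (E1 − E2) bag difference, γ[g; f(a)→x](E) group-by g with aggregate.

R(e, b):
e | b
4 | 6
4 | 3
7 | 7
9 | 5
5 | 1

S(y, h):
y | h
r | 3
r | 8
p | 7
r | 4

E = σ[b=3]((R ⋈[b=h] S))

σ filters on b, owned by the left side.
E' = (σ[b=3](R) ⋈[b=h] S)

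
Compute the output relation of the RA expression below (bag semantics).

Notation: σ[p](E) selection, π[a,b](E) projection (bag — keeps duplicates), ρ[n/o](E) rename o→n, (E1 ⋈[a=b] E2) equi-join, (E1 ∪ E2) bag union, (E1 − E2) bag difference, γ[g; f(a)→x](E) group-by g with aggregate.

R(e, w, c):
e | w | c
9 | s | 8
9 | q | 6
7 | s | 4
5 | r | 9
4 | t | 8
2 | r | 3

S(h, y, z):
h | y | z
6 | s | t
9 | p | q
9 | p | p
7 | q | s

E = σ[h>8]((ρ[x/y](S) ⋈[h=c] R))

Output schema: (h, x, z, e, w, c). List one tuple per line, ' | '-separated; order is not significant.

Per-node cardinality:
  S → 4
  ρ[x/y](S) → 4
  R → 6
  (ρ[x/y](S) ⋈[h=c] R) → 3
  σ[h>8]((ρ[x/y](S) ⋈[h=c] R)) → 2

== RESULT ==
h | x | z | e | w | c
9 | p | p | 5 | r | 9
9 | p | q | 5 | r | 9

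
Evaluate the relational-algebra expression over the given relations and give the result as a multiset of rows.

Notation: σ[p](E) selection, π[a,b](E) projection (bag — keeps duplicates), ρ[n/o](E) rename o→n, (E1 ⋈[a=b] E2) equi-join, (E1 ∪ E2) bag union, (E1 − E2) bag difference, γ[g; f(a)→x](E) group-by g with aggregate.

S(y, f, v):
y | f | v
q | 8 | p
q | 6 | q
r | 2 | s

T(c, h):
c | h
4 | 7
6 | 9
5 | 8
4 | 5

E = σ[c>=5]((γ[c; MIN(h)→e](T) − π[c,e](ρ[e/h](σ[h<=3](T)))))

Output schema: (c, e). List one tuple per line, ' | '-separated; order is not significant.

Stepwise |·|:
  T → 4
  γ[c; MIN(h)→e](T) → 3
  T → 4
  σ[h<=3](T) → 0
  ρ[e/h](σ[h<=3](T)) → 0
  π[c,e](ρ[e/h](σ[h<=3](T))) → 0
  (γ[c; MIN(h)→e](T) − π[c,e](ρ[e/h](σ[h<=3](T)))) → 3
  σ[c>=5]((γ[c; MIN(h)→e](T) − π[c,e](ρ[e/h](σ[h<=3](T))))) → 2

== RESULT ==
c | e
5 | 8
6 | 9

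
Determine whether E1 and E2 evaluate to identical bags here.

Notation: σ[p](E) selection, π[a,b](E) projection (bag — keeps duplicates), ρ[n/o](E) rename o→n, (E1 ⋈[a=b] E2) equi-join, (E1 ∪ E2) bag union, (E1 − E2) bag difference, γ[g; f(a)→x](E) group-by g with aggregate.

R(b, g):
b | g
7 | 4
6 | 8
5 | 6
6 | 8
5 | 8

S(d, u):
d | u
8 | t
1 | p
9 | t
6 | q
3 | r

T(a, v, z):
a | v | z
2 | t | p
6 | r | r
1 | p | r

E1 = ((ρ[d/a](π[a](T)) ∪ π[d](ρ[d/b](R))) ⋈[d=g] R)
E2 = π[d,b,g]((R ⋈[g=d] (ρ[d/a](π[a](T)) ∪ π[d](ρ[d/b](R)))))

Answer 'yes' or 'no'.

E1 row counts bottom-up:
  T → 3
  π[a](T) → 3
  ρ[d/a](π[a](T)) → 3
  R → 5
  ρ[d/b](R) → 5
  π[d](ρ[d/b](R)) → 5
  (ρ[d/a](π[a](T)) ∪ π[d](ρ[d/b](R))) → 8
  R → 5
  ((ρ[d/a](π[a](T)) ∪ π[d](ρ[d/b](R))) ⋈[d=g] R) → 3
E2 row counts bottom-up:
  R → 5
  T → 3
  π[a](T) → 3
  ρ[d/a](π[a](T)) → 3
  R → 5
  ρ[d/b](R) → 5
  π[d](ρ[d/b](R)) → 5
  (ρ[d/a](π[a](T)) ∪ π[d](ρ[d/b](R))) → 8
  (R ⋈[g=d] (ρ[d/a](π[a](T)) ∪ π[d](ρ[d/b](R)))) → 3
  π[d,b,g]((R ⋈[g=d] (ρ[d/a](π[a](T)) ∪ π[d](ρ[d/b](R))))) → 3

E1 and E2 produce the same multiset:
d | b | g
6 | 5 | 6
6 | 5 | 6
6 | 5 | 6

yes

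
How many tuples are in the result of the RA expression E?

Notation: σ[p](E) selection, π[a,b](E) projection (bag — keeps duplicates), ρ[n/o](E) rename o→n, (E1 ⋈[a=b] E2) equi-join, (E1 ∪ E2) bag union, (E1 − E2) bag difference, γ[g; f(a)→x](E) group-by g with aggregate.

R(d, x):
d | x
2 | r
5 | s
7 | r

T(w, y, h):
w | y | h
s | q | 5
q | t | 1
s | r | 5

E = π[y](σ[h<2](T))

Per-node cardinality:
  T → 3
  σ[h<2](T) → 1
  π[y](σ[h<2](T)) → 1

|E| = 1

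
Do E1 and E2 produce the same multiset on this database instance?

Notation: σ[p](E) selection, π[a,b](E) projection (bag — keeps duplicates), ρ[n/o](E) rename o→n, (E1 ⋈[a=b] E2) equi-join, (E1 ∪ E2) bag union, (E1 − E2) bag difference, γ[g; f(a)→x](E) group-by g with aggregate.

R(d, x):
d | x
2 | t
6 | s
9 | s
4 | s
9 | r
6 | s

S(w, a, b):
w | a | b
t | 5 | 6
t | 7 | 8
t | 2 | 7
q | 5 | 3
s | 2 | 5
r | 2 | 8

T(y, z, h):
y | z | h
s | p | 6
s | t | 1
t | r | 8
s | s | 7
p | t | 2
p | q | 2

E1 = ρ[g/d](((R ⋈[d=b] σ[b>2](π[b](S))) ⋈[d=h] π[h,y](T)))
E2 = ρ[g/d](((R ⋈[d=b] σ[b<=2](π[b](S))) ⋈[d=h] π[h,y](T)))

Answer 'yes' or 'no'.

E1 stepwise |·|:
  R → 6
  S → 6
  π[b](S) → 6
  σ[b>2](π[b](S)) → 6
  (R ⋈[d=b] σ[b>2](π[b](S))) → 2
  T → 6
  π[h,y](T) → 6
  ((R ⋈[d=b] σ[b>2](π[b](S))) ⋈[d=h] π[h,y](T)) → 2
  ρ[g/d](((R ⋈[d=b] σ[b>2](π[b](S))) ⋈[d=h] π[h,y](T))) → 2
E2 stepwise |·|:
  R → 6
  S → 6
  π[b](S) → 6
  σ[b<=2](π[b](S)) → 0
  (R ⋈[d=b] σ[b<=2](π[b](S))) → 0
  T → 6
  π[h,y](T) → 6
  ((R ⋈[d=b] σ[b<=2](π[b](S))) ⋈[d=h] π[h,y](T)) → 0
  ρ[g/d](((R ⋈[d=b] σ[b<=2](π[b](S))) ⋈[d=h] π[h,y](T))) → 0

E1 result:
g | x | b | h | y
6 | s | 6 | 6 | s
6 | s | 6 | 6 | s
E2 result:
g | x | b | h | y
(0 rows)
Witness: (6, 's', 6, 6, 's') appears 2× in E1 but 0× in E2.

no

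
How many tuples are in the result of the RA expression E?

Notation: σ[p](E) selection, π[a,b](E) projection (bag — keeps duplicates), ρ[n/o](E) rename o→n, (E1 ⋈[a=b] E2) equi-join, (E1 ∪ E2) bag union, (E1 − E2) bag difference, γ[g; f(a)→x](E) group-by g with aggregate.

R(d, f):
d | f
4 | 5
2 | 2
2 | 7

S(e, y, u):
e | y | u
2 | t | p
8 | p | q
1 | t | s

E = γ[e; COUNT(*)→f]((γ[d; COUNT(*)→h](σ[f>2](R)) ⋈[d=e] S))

Stepwise |·|:
  R → 3
  σ[f>2](R) → 2
  γ[d; COUNT(*)→h](σ[f>2](R)) → 2
  S → 3
  (γ[d; COUNT(*)→h](σ[f>2](R)) ⋈[d=e] S) → 1
  γ[e; COUNT(*)→f]((γ[d; COUNT(*)→h](σ[f>2](R)) ⋈[d=e] S)) → 1

|E| = 1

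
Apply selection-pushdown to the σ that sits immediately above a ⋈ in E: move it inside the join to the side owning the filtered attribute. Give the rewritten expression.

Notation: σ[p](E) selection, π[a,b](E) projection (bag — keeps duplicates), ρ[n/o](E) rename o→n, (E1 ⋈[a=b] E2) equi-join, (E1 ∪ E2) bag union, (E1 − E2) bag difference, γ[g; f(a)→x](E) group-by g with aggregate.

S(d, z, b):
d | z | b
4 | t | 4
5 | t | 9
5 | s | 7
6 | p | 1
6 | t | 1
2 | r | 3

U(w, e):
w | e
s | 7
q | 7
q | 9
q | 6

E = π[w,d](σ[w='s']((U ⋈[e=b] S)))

σ filters on w, owned by the left side.
E' = π[w,d]((σ[w='s'](U) ⋈[e=b] S))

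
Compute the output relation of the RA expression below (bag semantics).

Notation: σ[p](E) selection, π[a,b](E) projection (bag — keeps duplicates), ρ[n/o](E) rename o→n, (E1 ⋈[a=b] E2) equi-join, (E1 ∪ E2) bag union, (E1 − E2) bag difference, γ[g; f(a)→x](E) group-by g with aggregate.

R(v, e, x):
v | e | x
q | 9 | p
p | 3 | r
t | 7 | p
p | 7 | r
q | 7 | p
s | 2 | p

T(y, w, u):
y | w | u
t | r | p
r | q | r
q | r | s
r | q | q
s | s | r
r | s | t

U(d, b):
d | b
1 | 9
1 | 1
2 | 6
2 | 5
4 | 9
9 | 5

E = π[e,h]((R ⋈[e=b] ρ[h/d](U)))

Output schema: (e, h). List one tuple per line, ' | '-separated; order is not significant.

Per-node cardinality:
  R → 6
  U → 6
  ρ[h/d](U) → 6
  (R ⋈[e=b] ρ[h/d](U)) → 2
  π[e,h]((R ⋈[e=b] ρ[h/d](U))) → 2

== RESULT ==
e | h
9 | 1
9 | 4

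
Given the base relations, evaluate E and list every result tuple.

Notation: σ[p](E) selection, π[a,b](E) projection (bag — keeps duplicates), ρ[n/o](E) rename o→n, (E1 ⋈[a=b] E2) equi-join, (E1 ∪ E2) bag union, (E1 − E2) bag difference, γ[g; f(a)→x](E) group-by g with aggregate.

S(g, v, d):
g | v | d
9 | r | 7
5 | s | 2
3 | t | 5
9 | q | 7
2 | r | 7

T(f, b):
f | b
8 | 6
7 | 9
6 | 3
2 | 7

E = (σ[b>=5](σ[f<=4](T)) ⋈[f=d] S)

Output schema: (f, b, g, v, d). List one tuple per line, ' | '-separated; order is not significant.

Subexpression sizes:
  T → 4
  σ[f<=4](T) → 1
  σ[b>=5](σ[f<=4](T)) → 1
  S → 5
  (σ[b>=5](σ[f<=4](T)) ⋈[f=d] S) → 1

== RESULT ==
f | b | g | v | d
2 | 7 | 5 | s | 2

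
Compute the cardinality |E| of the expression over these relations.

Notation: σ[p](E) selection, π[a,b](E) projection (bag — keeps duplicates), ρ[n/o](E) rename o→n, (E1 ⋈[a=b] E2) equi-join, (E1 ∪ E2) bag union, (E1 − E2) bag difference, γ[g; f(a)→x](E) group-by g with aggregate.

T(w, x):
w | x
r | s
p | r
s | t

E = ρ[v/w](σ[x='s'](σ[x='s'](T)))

Per-node cardinality:
  T → 3
  σ[x='s'](T) → 1
  σ[x='s'](σ[x='s'](T)) → 1
  ρ[v/w](σ[x='s'](σ[x='s'](T))) → 1

|E| = 1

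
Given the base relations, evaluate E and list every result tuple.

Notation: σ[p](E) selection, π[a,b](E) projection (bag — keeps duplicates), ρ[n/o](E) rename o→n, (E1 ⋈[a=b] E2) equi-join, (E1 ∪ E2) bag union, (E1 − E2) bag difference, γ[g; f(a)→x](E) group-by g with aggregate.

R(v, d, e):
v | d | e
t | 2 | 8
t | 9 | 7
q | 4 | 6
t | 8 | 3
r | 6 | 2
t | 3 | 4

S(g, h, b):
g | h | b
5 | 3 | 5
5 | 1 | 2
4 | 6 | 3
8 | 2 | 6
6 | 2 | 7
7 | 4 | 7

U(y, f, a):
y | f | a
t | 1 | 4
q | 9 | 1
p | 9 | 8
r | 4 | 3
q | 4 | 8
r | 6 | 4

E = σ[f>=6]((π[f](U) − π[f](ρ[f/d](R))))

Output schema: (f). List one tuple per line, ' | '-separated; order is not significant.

Subexpression sizes:
  U → 6
  π[f](U) → 6
  R → 6
  ρ[f/d](R) → 6
  π[f](ρ[f/d](R)) → 6
  (π[f](U) − π[f](ρ[f/d](R))) → 3
  σ[f>=6]((π[f](U) − π[f](ρ[f/d](R)))) → 1

== RESULT ==
f
9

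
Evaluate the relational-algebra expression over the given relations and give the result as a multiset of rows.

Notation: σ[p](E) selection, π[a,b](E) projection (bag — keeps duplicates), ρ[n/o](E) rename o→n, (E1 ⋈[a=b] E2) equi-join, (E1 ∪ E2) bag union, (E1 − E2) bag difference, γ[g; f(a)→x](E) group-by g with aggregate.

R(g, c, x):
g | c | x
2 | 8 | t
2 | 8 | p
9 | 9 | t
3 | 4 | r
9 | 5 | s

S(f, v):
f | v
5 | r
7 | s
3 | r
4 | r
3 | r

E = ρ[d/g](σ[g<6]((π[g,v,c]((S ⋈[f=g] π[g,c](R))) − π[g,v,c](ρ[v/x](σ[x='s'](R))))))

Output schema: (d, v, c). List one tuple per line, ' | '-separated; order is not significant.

Per-node cardinality:
  S → 5
  R → 5
  π[g,c](R) → 5
  (S ⋈[f=g] π[g,c](R)) → 2
  π[g,v,c]((S ⋈[f=g] π[g,c](R))) → 2
  R → 5
  σ[x='s'](R) → 1
  ρ[v/x](σ[x='s'](R)) → 1
  π[g,v,c](ρ[v/x](σ[x='s'](R))) → 1
  (π[g,v,c]((S ⋈[f=g] π[g,c](R))) − π[g,v,c](ρ[v/x](σ[x='s'](R)))) → 2
  σ[g<6]((π[g,v,c]((S ⋈[f=g] π[g,c](R))) − π[g,v,c](ρ[v/x](σ[x='s'](R))))) → 2
  ρ[d/g](σ[g<6]((π[g,v,c]((S ⋈[f=g] π[g,c](R))) − π[g,v,c](ρ[v/x](σ[x='s'](R)))))) → 2

== RESULT ==
d | v | c
3 | r | 4
3 | r | 4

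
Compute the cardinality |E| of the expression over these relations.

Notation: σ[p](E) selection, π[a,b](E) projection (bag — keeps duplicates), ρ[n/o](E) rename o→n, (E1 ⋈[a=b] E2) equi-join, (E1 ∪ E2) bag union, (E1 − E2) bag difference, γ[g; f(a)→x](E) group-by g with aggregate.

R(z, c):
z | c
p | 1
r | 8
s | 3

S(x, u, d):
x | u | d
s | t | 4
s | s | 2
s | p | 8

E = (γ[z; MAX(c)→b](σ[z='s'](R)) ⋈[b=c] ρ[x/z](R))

Stepwise |·|:
  R → 3
  σ[z='s'](R) → 1
  γ[z; MAX(c)→b](σ[z='s'](R)) → 1
  R → 3
  ρ[x/z](R) → 3
  (γ[z; MAX(c)→b](σ[z='s'](R)) ⋈[b=c] ρ[x/z](R)) → 1

|E| = 1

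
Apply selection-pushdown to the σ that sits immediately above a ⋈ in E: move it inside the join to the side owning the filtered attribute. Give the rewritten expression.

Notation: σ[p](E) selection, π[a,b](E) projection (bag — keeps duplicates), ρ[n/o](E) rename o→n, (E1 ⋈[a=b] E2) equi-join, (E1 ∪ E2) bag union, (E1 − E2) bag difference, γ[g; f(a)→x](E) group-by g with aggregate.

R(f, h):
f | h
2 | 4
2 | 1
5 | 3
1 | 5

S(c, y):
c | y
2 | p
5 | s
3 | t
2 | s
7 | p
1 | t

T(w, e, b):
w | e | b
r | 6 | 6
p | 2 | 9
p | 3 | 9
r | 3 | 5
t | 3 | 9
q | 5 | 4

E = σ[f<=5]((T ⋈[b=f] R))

σ filters on f, owned by the right side.
E' = (T ⋈[b=f] σ[f<=5](R))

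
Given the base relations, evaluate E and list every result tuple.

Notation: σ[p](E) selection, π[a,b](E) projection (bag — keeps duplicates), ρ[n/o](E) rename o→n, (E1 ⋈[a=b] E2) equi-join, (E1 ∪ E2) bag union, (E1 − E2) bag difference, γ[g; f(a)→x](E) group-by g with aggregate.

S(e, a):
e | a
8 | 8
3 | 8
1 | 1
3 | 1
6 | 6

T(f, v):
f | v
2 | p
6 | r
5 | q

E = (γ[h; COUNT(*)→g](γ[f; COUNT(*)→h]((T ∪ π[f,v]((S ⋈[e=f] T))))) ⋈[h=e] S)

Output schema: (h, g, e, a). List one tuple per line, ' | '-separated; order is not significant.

Stepwise |·|:
  T → 3
  S → 5
  T → 3
  (S ⋈[e=f] T) → 1
  π[f,v]((S ⋈[e=f] T)) → 1
  (T ∪ π[f,v]((S ⋈[e=f] T))) → 4
  γ[f; COUNT(*)→h]((T ∪ π[f,v]((S ⋈[e=f] T)))) → 3
  γ[h; COUNT(*)→g](γ[f; COUNT(*)→h]((T ∪ π[f,v]((S ⋈[e=f] T))))) → 2
  S → 5
  (γ[h; COUNT(*)→g](γ[f; COUNT(*)→h]((T ∪ π[f,v]((S ⋈[e=f] T))))) ⋈[h=e] S) → 1

== RESULT ==
h | g | e | a
1 | 2 | 1 | 1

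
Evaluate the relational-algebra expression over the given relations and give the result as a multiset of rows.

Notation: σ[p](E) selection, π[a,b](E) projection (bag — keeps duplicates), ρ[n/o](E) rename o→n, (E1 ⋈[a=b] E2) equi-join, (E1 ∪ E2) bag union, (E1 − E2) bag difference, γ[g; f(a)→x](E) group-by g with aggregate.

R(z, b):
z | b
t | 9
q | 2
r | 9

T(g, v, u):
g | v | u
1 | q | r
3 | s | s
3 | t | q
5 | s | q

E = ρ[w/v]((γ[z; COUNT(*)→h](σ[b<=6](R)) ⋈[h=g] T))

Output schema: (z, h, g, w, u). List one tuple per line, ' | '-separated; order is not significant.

Row counts bottom-up:
  R → 3
  σ[b<=6](R) → 1
  γ[z; COUNT(*)→h](σ[b<=6](R)) → 1
  T → 4
  (γ[z; COUNT(*)→h](σ[b<=6](R)) ⋈[h=g] T) → 1
  ρ[w/v]((γ[z; COUNT(*)→h](σ[b<=6](R)) ⋈[h=g] T)) → 1

== RESULT ==
z | h | g | w | u
q | 1 | 1 | q | r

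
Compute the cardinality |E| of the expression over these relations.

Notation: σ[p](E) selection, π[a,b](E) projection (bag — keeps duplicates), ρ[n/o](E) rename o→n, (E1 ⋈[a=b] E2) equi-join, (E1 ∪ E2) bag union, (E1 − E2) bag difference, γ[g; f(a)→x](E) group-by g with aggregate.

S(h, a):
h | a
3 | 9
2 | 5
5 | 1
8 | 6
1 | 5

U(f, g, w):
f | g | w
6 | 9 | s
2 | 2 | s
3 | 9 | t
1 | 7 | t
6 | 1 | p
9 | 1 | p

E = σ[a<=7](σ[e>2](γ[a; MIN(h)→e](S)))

Row counts bottom-up:
  S → 5
  γ[a; MIN(h)→e](S) → 4
  σ[e>2](γ[a; MIN(h)→e](S)) → 3
  σ[a<=7](σ[e>2](γ[a; MIN(h)→e](S))) → 2

|E| = 2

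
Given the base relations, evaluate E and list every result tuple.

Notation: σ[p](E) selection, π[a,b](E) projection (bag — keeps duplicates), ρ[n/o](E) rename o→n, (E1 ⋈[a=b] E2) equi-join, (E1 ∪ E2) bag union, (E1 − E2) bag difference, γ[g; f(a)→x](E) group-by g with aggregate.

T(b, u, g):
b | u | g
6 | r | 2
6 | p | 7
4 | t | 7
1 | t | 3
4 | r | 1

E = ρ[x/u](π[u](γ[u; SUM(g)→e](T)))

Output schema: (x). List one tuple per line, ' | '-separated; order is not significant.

Stepwise |·|:
  T → 5
  γ[u; SUM(g)→e](T) → 3
  π[u](γ[u; SUM(g)→e](T)) → 3
  ρ[x/u](π[u](γ[u; SUM(g)→e](T))) → 3

== RESULT ==
x
p
r
t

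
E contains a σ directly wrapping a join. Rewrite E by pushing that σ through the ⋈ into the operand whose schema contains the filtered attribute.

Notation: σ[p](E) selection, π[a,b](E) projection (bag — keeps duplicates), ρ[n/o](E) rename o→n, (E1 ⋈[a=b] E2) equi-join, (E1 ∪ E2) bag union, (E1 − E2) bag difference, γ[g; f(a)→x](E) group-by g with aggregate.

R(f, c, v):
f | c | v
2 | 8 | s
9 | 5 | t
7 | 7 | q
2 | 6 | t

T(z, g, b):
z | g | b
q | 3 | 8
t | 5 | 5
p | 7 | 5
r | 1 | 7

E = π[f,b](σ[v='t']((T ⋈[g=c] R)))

σ filters on v, owned by the right side.
E' = π[f,b]((T ⋈[g=c] σ[v='t'](R)))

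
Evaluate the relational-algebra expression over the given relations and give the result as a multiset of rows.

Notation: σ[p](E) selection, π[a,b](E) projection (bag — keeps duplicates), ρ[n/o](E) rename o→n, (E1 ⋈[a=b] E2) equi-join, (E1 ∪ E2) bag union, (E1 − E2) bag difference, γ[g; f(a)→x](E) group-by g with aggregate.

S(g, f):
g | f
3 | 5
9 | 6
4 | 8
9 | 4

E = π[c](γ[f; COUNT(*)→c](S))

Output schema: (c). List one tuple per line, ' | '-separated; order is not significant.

Subexpression sizes:
  S → 4
  γ[f; COUNT(*)→c](S) → 4
  π[c](γ[f; COUNT(*)→c](S)) → 4

== RESULT ==
c
1
1
1
1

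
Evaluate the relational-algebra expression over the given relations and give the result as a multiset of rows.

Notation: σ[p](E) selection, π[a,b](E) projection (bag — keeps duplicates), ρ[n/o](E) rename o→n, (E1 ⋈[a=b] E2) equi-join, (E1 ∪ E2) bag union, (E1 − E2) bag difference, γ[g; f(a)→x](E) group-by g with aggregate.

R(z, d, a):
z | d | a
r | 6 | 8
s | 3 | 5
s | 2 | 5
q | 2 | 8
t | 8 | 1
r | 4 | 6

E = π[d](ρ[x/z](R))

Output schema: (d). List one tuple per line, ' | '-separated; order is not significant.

Row counts bottom-up:
  R → 6
  ρ[x/z](R) → 6
  π[d](ρ[x/z](R)) → 6

== RESULT ==
d
2
2
3
4
6
8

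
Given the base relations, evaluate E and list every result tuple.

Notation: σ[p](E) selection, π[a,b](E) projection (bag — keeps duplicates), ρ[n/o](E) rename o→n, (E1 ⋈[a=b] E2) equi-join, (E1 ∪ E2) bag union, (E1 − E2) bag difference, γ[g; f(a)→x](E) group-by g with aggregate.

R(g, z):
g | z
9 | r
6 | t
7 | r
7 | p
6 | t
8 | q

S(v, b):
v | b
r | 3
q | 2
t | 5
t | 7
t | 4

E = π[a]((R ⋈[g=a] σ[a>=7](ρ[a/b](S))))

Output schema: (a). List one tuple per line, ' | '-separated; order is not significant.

Per-node cardinality:
  R → 6
  S → 5
  ρ[a/b](S) → 5
  σ[a>=7](ρ[a/b](S)) → 1
  (R ⋈[g=a] σ[a>=7](ρ[a/b](S))) → 2
  π[a]((R ⋈[g=a] σ[a>=7](ρ[a/b](S)))) → 2

== RESULT ==
a
7
7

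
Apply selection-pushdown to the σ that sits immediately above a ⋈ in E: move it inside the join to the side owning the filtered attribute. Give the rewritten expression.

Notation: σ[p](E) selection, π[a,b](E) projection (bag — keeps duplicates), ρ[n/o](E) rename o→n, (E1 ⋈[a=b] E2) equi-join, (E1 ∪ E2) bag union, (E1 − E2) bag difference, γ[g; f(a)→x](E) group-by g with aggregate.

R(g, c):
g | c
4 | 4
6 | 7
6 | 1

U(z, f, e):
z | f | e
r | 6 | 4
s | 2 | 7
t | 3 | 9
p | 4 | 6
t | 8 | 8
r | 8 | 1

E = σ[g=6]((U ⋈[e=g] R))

σ filters on g, owned by the right side.
E' = (U ⋈[e=g] σ[g=6](R))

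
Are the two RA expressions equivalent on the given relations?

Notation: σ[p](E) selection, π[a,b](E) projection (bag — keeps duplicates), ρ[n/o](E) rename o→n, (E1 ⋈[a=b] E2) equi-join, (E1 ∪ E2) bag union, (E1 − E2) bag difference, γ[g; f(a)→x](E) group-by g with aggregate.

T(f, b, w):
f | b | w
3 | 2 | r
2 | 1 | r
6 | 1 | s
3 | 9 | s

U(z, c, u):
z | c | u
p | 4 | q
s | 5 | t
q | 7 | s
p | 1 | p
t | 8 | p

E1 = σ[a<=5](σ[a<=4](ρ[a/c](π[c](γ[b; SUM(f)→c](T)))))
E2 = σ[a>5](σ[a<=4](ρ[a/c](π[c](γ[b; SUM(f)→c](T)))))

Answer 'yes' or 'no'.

E1 subexpression sizes:
  T → 4
  γ[b; SUM(f)→c](T) → 3
  π[c](γ[b; SUM(f)→c](T)) → 3
  ρ[a/c](π[c](γ[b; SUM(f)→c](T))) → 3
  σ[a<=4](ρ[a/c](π[c](γ[b; SUM(f)→c](T)))) → 2
  σ[a<=5](σ[a<=4](ρ[a/c](π[c](γ[b; SUM(f)→c](T))))) → 2
E2 subexpression sizes:
  T → 4
  γ[b; SUM(f)→c](T) → 3
  π[c](γ[b; SUM(f)→c](T)) → 3
  ρ[a/c](π[c](γ[b; SUM(f)→c](T))) → 3
  σ[a<=4](ρ[a/c](π[c](γ[b; SUM(f)→c](T)))) → 2
  σ[a>5](σ[a<=4](ρ[a/c](π[c](γ[b; SUM(f)→c](T))))) → 0

E1 result:
a
3
3
E2 result:
a
(0 rows)
Witness: (3,) appears 2× in E1 but 0× in E2.

no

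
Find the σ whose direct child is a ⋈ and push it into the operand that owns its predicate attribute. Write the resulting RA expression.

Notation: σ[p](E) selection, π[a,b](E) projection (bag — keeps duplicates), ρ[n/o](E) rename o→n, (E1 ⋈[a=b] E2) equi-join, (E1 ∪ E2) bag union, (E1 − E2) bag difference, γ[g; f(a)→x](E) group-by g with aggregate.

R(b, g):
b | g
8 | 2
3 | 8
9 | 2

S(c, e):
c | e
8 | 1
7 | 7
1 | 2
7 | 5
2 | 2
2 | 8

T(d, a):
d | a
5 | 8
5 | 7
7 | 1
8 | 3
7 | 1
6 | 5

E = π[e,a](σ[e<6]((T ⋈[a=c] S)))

σ filters on e, owned by the right side.
E' = π[e,a]((T ⋈[a=c] σ[e<6](S)))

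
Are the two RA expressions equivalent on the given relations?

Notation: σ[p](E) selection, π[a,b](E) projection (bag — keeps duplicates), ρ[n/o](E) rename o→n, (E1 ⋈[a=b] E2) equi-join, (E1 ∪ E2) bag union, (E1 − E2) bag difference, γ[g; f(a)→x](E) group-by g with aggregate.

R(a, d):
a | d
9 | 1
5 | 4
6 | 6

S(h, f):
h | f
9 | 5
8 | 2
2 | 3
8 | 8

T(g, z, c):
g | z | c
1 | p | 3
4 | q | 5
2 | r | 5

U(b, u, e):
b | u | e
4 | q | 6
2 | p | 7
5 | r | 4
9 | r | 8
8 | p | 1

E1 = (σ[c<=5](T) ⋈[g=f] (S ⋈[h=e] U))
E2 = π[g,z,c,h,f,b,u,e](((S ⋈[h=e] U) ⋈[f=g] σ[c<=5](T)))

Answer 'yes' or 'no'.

E1 per-node cardinality:
  T → 3
  σ[c<=5](T) → 3
  S → 4
  U → 5
  (S ⋈[h=e] U) → 2
  (σ[c<=5](T) ⋈[g=f] (S ⋈[h=e] U)) → 1
E2 per-node cardinality:
  S → 4
  U → 5
  (S ⋈[h=e] U) → 2
  T → 3
  σ[c<=5](T) → 3
  ((S ⋈[h=e] U) ⋈[f=g] σ[c<=5](T)) → 1
  π[g,z,c,h,f,b,u,e](((S ⋈[h=e] U) ⋈[f=g] σ[c<=5](T))) → 1

E1 and E2 produce the same multiset:
g | z | c | h | f | b | u | e
2 | r | 5 | 8 | 2 | 9 | r | 8

yes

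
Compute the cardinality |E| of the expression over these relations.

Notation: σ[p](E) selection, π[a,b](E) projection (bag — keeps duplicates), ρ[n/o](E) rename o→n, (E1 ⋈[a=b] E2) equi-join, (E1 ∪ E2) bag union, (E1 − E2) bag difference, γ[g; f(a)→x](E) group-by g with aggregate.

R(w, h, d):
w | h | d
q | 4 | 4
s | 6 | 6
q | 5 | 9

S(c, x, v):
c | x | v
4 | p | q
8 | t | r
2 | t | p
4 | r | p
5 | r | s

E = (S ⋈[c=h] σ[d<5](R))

Subexpression sizes:
  S → 5
  R → 3
  σ[d<5](R) → 1
  (S ⋈[c=h] σ[d<5](R)) → 2

|E| = 2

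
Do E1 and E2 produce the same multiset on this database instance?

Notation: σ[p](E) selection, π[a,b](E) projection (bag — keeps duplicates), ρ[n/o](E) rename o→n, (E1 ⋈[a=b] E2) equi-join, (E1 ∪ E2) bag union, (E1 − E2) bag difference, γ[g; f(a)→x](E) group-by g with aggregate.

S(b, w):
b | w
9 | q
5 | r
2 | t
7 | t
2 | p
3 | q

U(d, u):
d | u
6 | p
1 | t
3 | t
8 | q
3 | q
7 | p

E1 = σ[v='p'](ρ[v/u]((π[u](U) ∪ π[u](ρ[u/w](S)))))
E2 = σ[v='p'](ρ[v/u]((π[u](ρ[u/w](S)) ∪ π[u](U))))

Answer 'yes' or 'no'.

E1 stepwise |·|:
  U → 6
  π[u](U) → 6
  S → 6
  ρ[u/w](S) → 6
  π[u](ρ[u/w](S)) → 6
  (π[u](U) ∪ π[u](ρ[u/w](S))) → 12
  ρ[v/u]((π[u](U) ∪ π[u](ρ[u/w](S)))) → 12
  σ[v='p'](ρ[v/u]((π[u](U) ∪ π[u](ρ[u/w](S))))) → 3
E2 stepwise |·|:
  S → 6
  ρ[u/w](S) → 6
  π[u](ρ[u/w](S)) → 6
  U → 6
  π[u](U) → 6
  (π[u](ρ[u/w](S)) ∪ π[u](U)) → 12
  ρ[v/u]((π[u](ρ[u/w](S)) ∪ π[u](U))) → 12
  σ[v='p'](ρ[v/u]((π[u](ρ[u/w](S)) ∪ π[u](U)))) → 3

E1 and E2 produce the same multiset:
v
p
p
p

yes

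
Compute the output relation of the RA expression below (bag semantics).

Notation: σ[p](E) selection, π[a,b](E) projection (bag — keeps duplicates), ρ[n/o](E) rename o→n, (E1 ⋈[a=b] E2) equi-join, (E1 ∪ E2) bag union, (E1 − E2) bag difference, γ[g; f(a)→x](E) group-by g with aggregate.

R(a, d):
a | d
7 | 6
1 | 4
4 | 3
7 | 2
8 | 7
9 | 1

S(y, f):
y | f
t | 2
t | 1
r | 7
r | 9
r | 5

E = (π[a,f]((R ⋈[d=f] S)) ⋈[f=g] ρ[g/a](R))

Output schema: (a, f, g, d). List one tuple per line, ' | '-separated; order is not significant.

Subexpression sizes:
  R → 6
  S → 5
  (R ⋈[d=f] S) → 3
  π[a,f]((R ⋈[d=f] S)) → 3
  R → 6
  ρ[g/a](R) → 6
  (π[a,f]((R ⋈[d=f] S)) ⋈[f=g] ρ[g/a](R)) → 3

== RESULT ==
a | f | g | d
8 | 7 | 7 | 2
8 | 7 | 7 | 6
9 | 1 | 1 | 4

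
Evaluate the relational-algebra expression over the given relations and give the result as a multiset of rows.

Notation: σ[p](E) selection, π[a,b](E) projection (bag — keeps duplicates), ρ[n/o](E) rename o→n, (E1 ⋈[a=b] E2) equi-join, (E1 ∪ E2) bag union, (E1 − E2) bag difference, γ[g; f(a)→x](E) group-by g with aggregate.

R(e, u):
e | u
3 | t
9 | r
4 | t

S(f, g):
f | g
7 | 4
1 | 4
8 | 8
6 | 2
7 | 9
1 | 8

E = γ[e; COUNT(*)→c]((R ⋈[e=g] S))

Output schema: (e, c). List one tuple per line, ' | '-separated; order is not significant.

Per-node cardinality:
  R → 3
  S → 6
  (R ⋈[e=g] S) → 3
  γ[e; COUNT(*)→c]((R ⋈[e=g] S)) → 2

== RESULT ==
e | c
4 | 2
9 | 1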